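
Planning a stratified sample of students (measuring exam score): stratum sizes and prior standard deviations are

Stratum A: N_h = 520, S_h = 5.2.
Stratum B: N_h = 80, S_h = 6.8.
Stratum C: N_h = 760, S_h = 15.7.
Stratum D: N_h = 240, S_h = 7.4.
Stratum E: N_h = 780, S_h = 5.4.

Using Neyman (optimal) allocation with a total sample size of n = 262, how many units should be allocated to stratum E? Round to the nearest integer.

52

Neyman allocation: n_h = n · N_h S_h / Σ N_i S_i, with n = 262.
  stratum A: N_h·S_h = 520·5.2 = 2704.00
  stratum B: N_h·S_h = 80·6.8 = 544.00
  stratum C: N_h·S_h = 760·15.7 = 11932.00
  stratum D: N_h·S_h = 240·7.4 = 1776.00
  stratum E: N_h·S_h = 780·5.4 = 4212.00
Σ N_h S_h = 21168.00
n for stratum E = 262·4212.00/21168.00 = 52.133 → 52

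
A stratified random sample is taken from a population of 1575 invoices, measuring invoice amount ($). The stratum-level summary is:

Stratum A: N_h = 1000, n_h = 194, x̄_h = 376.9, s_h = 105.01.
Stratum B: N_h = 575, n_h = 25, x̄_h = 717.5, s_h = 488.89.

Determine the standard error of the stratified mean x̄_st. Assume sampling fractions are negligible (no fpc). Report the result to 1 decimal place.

SE(x̄_st) ≈ 36.0

V̂(x̄_st) = Σ W_h² s_h²/n_h, with W_h = N_h/N and N = 1575:
  stratum A: (1000/1575)²·105.01²/194 = 22.9139
  stratum B: (575/1575)²·488.89²/25 = 1274.26
V̂(x̄_st) = 1297.17
SE(x̄_st) = √1297.17 = 36.0163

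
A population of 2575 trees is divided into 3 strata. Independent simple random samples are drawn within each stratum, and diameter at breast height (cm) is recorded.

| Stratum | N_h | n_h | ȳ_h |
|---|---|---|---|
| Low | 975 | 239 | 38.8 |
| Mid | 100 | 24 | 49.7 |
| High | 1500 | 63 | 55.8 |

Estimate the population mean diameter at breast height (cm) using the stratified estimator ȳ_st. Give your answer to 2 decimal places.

N = Σ N_h = 2575. Stratum weights W_h = N_h/N.
ȳ_st = (975·38.8 + 100·49.7 + 1500·55.8) / 2575 = 49.1262

ȳ_st ≈ 49.13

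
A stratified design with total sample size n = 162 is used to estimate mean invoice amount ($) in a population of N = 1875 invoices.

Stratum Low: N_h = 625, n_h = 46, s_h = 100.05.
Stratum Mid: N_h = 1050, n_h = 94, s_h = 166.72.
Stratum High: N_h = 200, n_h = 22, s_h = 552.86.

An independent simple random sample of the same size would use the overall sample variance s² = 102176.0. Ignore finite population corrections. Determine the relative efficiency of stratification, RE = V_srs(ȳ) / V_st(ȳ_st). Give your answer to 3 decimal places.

V̂(ȳ_st) = Σ W_h² s_h²/n_h, with W_h = N_h/N and N = 1875:
  stratum Low: (625/1875)²·100.05²/46 = 24.1787
  stratum Mid: (1050/1875)²·166.72²/94 = 92.7307
  stratum High: (200/1875)²·552.86²/22 = 158.076
V_st = 274.985
V_srs = s²/n = 102176.0/162 = 630.716
Relative efficiency = V_srs / V_st = 630.716/274.985 = 2.2936

RE ≈ 2.294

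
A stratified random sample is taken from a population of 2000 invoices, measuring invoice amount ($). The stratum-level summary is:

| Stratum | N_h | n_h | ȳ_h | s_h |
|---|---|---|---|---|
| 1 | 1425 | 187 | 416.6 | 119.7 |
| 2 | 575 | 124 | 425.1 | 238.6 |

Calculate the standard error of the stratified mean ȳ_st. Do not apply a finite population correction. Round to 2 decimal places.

SE(ȳ_st) ≈ 8.77

V̂(ȳ_st) = Σ W_h² s_h²/n_h, with W_h = N_h/N and N = 2000:
  stratum 1: (1425/2000)²·119.7²/187 = 38.897
  stratum 2: (575/2000)²·238.6²/124 = 37.9485
V̂(ȳ_st) = 76.8456
SE(ȳ_st) = √76.8456 = 8.76616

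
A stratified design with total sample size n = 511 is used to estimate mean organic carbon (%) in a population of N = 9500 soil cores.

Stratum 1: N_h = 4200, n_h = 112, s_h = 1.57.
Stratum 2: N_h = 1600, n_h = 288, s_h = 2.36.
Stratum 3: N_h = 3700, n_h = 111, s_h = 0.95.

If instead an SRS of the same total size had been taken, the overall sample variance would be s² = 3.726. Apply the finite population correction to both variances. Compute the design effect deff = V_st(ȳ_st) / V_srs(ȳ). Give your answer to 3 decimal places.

deff ≈ 0.845

V̂(ȳ_st) = Σ W_h² (1 − n_h/N_h) s_h²/n_h, with W_h = N_h/N and N = 9500:
  stratum 1: (4200/9500)²·(1 − 112/4200)·1.57²/112 = 0.00418692
  stratum 2: (1600/9500)²·(1 − 288/1600)·2.36²/288 = 0.000449819
  stratum 3: (3700/9500)²·(1 − 111/3700)·0.95²/111 = 0.00119633
V_st = 0.00583307
V_srs = (1 − 511/9500)·3.726/511 = 0.00689937
deff = V_st / V_srs = 0.00583307/0.00689937 = 0.8454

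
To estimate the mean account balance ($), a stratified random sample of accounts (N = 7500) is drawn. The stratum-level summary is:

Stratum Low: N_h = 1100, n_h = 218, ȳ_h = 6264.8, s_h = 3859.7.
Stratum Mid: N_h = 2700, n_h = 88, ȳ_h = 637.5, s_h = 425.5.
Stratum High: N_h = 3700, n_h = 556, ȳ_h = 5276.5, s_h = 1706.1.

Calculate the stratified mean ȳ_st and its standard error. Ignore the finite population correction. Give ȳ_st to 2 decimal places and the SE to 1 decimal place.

ȳ_st ≈ 3751.41, SE ≈ 54.9

ȳ_st = Σ W_h ȳ_h = (1100·6264.8 + 2700·637.5 + 3700·5276.5)/7500 = 3751.41067
V̂(ȳ_st) = Σ W_h² s_h²/n_h, with W_h = N_h/N and N = 7500:
  stratum Low: (1100/7500)²·3859.7²/218 = 1469.99
  stratum Mid: (2700/7500)²·425.5²/88 = 266.638
  stratum High: (3700/7500)²·1706.1²/556 = 1274.13
V̂(ȳ_st) = 3010.76
SE(ȳ_st) = √3010.76 = 54.8704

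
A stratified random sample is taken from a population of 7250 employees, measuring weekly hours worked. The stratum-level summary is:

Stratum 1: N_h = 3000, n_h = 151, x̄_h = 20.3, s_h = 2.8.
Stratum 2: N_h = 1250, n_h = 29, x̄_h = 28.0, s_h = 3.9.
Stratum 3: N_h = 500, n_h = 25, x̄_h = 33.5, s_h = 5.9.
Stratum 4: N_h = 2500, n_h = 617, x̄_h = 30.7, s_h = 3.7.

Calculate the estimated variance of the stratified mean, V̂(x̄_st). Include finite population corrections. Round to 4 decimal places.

V̂(x̄_st) ≈ 0.0320

V̂(x̄_st) = Σ W_h² (1 − n_h/N_h) s_h²/n_h, with W_h = N_h/N and N = 7250:
  stratum 1: (3000/7250)²·(1 − 151/3000)·2.8²/151 = 0.00844261
  stratum 2: (1250/7250)²·(1 − 29/1250)·3.9²/29 = 0.0152293
  stratum 3: (500/7250)²·(1 − 25/500)·5.9²/25 = 0.00629146
  stratum 4: (2500/7250)²·(1 − 617/2500)·3.7²/617 = 0.00198716
V̂(x̄_st) = 0.0319506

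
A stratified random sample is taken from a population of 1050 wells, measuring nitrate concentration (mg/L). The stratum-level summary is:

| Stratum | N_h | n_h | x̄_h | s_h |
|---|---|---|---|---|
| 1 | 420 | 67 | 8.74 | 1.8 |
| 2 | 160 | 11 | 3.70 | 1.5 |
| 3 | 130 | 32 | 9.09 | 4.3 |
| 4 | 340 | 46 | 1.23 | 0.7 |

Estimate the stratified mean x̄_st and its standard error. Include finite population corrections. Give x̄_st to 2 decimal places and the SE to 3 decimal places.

x̄_st = Σ W_h x̄_h = (420·8.74 + 160·3.70 + 130·9.09 + 340·1.23)/1050 = 5.58352
V̂(x̄_st) = Σ W_h² (1 − n_h/N_h) s_h²/n_h, with W_h = N_h/N and N = 1050:
  stratum 1: (420/1050)²·(1 − 67/420)·1.8²/67 = 0.00650303
  stratum 2: (160/1050)²·(1 − 11/160)·1.5²/11 = 0.00442301
  stratum 3: (130/1050)²·(1 − 32/130)·4.3²/32 = 0.00667694
  stratum 4: (340/1050)²·(1 − 46/340)·0.7²/46 = 0.000965797
V̂(x̄_st) = 0.0185688
SE(x̄_st) = √0.0185688 = 0.136267

x̄_st ≈ 5.58, SE ≈ 0.136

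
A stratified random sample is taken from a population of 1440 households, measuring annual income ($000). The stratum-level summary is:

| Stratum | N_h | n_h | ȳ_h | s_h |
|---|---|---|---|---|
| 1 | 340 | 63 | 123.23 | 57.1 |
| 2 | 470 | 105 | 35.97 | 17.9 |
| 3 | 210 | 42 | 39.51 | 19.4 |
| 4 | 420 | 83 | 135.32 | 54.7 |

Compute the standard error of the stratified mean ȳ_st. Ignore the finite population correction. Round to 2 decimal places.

V̂(ȳ_st) = Σ W_h² s_h²/n_h, with W_h = N_h/N and N = 1440:
  stratum 1: (340/1440)²·57.1²/63 = 2.88512
  stratum 2: (470/1440)²·17.9²/105 = 0.325078
  stratum 3: (210/1440)²·19.4²/42 = 0.190576
  stratum 4: (420/1440)²·54.7²/83 = 3.06669
V̂(ȳ_st) = 6.46747
SE(ȳ_st) = √6.46747 = 2.54312

SE(ȳ_st) ≈ 2.54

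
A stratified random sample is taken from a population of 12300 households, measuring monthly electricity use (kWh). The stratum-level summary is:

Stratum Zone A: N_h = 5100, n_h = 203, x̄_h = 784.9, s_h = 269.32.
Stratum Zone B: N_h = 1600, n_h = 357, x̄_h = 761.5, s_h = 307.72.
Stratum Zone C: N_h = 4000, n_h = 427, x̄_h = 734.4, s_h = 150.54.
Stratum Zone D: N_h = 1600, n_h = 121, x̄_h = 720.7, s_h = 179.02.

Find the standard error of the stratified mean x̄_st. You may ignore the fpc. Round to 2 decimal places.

SE(x̄_st) ≈ 8.72

V̂(x̄_st) = Σ W_h² s_h²/n_h, with W_h = N_h/N and N = 12300:
  stratum Zone A: (5100/12300)²·269.32²/203 = 61.4287
  stratum Zone B: (1600/12300)²·307.72²/357 = 4.48821
  stratum Zone C: (4000/12300)²·150.54²/427 = 5.61288
  stratum Zone D: (1600/12300)²·179.02²/121 = 4.48175
V̂(x̄_st) = 76.0115
SE(x̄_st) = √76.0115 = 8.71846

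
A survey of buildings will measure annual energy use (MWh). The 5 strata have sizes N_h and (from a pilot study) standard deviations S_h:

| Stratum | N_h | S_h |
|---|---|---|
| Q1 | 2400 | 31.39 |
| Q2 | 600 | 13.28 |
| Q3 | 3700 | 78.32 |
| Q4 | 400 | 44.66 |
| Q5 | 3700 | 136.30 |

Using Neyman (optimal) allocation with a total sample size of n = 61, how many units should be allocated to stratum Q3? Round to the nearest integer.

Neyman allocation: n_h = n · N_h S_h / Σ N_i S_i, with n = 61.
  stratum Q1: N_h·S_h = 2400·31.39 = 75336.00
  stratum Q2: N_h·S_h = 600·13.28 = 7968.00
  stratum Q3: N_h·S_h = 3700·78.32 = 289784.00
  stratum Q4: N_h·S_h = 400·44.66 = 17864.00
  stratum Q5: N_h·S_h = 3700·136.30 = 504310.00
Σ N_h S_h = 895262.00
n for stratum Q3 = 61·289784.00/895262.00 = 19.745 → 20

20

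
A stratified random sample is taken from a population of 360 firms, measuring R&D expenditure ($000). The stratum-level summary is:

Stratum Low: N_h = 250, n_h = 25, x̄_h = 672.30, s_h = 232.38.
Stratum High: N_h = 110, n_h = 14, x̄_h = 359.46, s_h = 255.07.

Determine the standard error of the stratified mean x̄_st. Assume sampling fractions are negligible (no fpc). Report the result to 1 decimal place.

SE(x̄_st) ≈ 38.4

V̂(x̄_st) = Σ W_h² s_h²/n_h, with W_h = N_h/N and N = 360:
  stratum Low: (250/360)²·232.38²/25 = 1041.68
  stratum High: (110/360)²·255.07²/14 = 433.881
V̂(x̄_st) = 1475.56
SE(x̄_st) = √1475.56 = 38.413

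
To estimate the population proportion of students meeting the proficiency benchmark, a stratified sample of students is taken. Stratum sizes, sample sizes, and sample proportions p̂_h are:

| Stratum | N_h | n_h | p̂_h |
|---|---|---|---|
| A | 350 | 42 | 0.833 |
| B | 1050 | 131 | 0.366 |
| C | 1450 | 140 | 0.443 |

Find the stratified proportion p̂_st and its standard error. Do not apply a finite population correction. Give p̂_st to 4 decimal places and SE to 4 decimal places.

N = 2850; stratum weights W_h = N_h/N.
p̂_st = Σ W_h p̂_h = (350·0.833 + 1050·0.366 + 1450·0.443)/2850 = 0.46253
V̂(p̂_st) = Σ W_h² p̂_h(1−p̂_h)/(n_h−1):
  stratum A: (350/2850)²·0.833·0.167/41 = 5.1171e-05
  stratum B: (1050/2850)²·0.366·0.634/130 = 0.000242279
  stratum C: (1450/2850)²·0.443·0.557/139 = 0.000459505
V̂(p̂_st) = 0.000752955; SE = √V̂ = 0.02744

p̂_st ≈ 0.4625, SE ≈ 0.0274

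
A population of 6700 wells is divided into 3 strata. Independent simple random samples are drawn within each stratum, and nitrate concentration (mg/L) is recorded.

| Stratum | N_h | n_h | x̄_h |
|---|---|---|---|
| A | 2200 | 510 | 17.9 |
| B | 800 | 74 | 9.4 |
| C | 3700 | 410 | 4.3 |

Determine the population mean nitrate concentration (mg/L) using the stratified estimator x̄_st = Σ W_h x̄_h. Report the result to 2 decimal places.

N = Σ N_h = 6700. Stratum weights W_h = N_h/N.
x̄_st = (2200·17.9 + 800·9.4 + 3700·4.3) / 6700 = 9.3746

x̄_st ≈ 9.37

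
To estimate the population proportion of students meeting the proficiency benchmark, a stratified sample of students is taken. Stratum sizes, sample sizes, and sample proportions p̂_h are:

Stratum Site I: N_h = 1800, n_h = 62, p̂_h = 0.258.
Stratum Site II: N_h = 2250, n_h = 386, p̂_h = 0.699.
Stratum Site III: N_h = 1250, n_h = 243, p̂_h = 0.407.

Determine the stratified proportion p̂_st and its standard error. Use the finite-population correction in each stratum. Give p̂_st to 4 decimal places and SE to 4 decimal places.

p̂_st ≈ 0.4804, SE ≈ 0.0218

N = 5300; stratum weights W_h = N_h/N.
p̂_st = Σ W_h p̂_h = (1800·0.258 + 2250·0.699 + 1250·0.407)/5300 = 0.48036
V̂(p̂_st) = Σ W_h² (1 − n_h/N_h) p̂_h(1−p̂_h)/(n_h−1):
  stratum Site I: (1800/5300)²·(1 − 62/1800)·0.258·0.742/61 = 0.000349514
  stratum Site II: (2250/5300)²·(1 − 386/2250)·0.699·0.301/385 = 8.15943e-05
  stratum Site III: (1250/5300)²·(1 − 243/1250)·0.407·0.593/242 = 4.46911e-05
V̂(p̂_st) = 0.000475799; SE = √V̂ = 0.0218128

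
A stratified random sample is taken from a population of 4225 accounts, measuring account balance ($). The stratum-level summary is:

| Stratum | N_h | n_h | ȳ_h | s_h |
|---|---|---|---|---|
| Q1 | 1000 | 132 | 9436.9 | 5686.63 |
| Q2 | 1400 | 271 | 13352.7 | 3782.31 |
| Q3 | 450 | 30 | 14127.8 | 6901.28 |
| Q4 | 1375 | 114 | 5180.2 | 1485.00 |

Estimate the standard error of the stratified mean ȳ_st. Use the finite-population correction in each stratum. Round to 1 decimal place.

SE(ȳ_st) ≈ 187.8

V̂(ȳ_st) = Σ W_h² (1 − n_h/N_h) s_h²/n_h, with W_h = N_h/N and N = 4225:
  stratum Q1: (1000/4225)²·(1 − 132/1000)·5686.63²/132 = 11912.5
  stratum Q2: (1400/4225)²·(1 − 271/1400)·3782.31²/271 = 4674.27
  stratum Q3: (450/4225)²·(1 − 30/450)·6901.28²/30 = 16809.2
  stratum Q4: (1375/4225)²·(1 − 114/1375)·1485.00²/114 = 1878.94
V̂(ȳ_st) = 35274.9
SE(ȳ_st) = √35274.9 = 187.816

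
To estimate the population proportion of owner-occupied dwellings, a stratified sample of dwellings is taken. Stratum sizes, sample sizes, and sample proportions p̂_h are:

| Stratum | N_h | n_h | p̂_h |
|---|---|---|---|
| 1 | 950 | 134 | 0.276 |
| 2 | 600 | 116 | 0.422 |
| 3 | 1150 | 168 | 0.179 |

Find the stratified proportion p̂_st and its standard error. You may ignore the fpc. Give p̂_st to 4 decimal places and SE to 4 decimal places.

p̂_st ≈ 0.2671, SE ≈ 0.0212

N = 2700; stratum weights W_h = N_h/N.
p̂_st = Σ W_h p̂_h = (950·0.276 + 600·0.422 + 1150·0.179)/2700 = 0.26713
V̂(p̂_st) = Σ W_h² p̂_h(1−p̂_h)/(n_h−1):
  stratum 1: (950/2700)²·0.276·0.724/133 = 0.000186001
  stratum 2: (600/2700)²·0.422·0.578/115 = 0.000104741
  stratum 3: (1150/2700)²·0.179·0.821/167 = 0.000159642
V̂(p̂_st) = 0.000450385; SE = √V̂ = 0.0212223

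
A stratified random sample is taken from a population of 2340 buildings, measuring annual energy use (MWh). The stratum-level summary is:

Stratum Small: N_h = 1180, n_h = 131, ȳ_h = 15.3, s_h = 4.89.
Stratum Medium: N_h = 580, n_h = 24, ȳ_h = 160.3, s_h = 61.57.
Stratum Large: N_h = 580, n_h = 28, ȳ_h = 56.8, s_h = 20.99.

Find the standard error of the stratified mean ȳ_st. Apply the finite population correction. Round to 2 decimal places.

SE(ȳ_st) ≈ 3.20

V̂(ȳ_st) = Σ W_h² (1 − n_h/N_h) s_h²/n_h, with W_h = N_h/N and N = 2340:
  stratum Small: (1180/2340)²·(1 − 131/1180)·4.89²/131 = 0.0412641
  stratum Medium: (580/2340)²·(1 − 24/580)·61.57²/24 = 9.30247
  stratum Large: (580/2340)²·(1 − 28/580)·20.99²/28 = 0.92003
V̂(ȳ_st) = 10.2638
SE(ȳ_st) = √10.2638 = 3.20371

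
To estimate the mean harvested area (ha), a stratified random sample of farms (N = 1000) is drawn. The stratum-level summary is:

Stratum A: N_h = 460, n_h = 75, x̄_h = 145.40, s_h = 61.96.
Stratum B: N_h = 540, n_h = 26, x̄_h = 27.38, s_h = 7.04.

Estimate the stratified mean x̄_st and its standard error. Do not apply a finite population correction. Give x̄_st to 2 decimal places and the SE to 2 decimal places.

x̄_st = Σ W_h x̄_h = (460·145.40 + 540·27.38)/1000 = 81.66920
V̂(x̄_st) = Σ W_h² s_h²/n_h, with W_h = N_h/N and N = 1000:
  stratum A: (460/1000)²·61.96²/75 = 10.8312
  stratum B: (540/1000)²·7.04²/26 = 0.555852
V̂(x̄_st) = 11.3871
SE(x̄_st) = √11.3871 = 3.37447

x̄_st ≈ 81.67, SE ≈ 3.37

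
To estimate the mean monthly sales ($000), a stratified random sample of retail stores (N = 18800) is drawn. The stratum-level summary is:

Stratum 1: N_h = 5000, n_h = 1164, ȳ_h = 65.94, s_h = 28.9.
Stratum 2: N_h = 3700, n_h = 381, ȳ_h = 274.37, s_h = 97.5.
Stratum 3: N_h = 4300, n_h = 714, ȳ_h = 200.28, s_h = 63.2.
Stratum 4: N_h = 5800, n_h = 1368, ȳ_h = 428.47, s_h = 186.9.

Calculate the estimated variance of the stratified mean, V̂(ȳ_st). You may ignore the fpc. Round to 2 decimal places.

V̂(ȳ_st) = Σ W_h² s_h²/n_h, with W_h = N_h/N and N = 18800:
  stratum 1: (5000/18800)²·28.9²/1164 = 0.0507536
  stratum 2: (3700/18800)²·97.5²/381 = 0.966434
  stratum 3: (4300/18800)²·63.2²/714 = 0.292656
  stratum 4: (5800/18800)²·186.9²/1368 = 2.43037
V̂(ȳ_st) = 3.74022

V̂(ȳ_st) ≈ 3.74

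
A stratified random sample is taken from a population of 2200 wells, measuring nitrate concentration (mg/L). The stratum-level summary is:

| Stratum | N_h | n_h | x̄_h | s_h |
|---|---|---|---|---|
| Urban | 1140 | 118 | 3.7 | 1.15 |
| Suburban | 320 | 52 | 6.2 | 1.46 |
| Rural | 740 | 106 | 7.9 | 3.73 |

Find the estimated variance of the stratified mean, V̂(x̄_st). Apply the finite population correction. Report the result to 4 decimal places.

V̂(x̄_st) ≈ 0.0161

V̂(x̄_st) = Σ W_h² (1 − n_h/N_h) s_h²/n_h, with W_h = N_h/N and N = 2200:
  stratum Urban: (1140/2200)²·(1 − 118/1140)·1.15²/118 = 0.00269789
  stratum Suburban: (320/2200)²·(1 − 52/320)·1.46²/52 = 0.000726343
  stratum Rural: (740/2200)²·(1 − 106/740)·3.73²/106 = 0.0127229
V̂(x̄_st) = 0.0161472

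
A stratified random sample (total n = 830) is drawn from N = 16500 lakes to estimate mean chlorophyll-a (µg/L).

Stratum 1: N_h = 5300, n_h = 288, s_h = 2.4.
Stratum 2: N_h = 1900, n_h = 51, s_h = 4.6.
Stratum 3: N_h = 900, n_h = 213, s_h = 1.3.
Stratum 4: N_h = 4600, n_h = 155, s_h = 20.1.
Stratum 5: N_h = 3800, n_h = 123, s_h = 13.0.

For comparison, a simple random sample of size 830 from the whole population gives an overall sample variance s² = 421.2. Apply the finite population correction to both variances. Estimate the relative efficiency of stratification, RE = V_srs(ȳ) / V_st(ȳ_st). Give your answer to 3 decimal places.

V̂(ȳ_st) = Σ W_h² (1 − n_h/N_h) s_h²/n_h, with W_h = N_h/N and N = 16500:
  stratum 1: (5300/16500)²·(1 − 288/5300)·2.4²/288 = 0.00195141
  stratum 2: (1900/16500)²·(1 − 51/1900)·4.6²/51 = 0.00535387
  stratum 3: (900/16500)²·(1 − 213/900)·1.3²/213 = 1.80193e-05
  stratum 4: (4600/16500)²·(1 − 155/4600)·20.1²/155 = 0.195759
  stratum 5: (3800/16500)²·(1 − 123/3800)·13.0²/123 = 0.0705165
V_st = 0.273599
V_srs = (1 − 830/16500)·421.2/830 = 0.481943
Relative efficiency = V_srs / V_st = 0.481943/0.273599 = 1.7615

RE ≈ 1.761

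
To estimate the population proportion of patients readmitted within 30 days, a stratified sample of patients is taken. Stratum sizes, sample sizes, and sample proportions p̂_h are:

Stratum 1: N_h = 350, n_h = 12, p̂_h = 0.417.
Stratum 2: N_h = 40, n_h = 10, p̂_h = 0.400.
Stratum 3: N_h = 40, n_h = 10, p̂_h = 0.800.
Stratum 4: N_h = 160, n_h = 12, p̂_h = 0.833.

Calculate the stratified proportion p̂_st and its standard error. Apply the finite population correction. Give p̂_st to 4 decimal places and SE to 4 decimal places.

p̂_st ≈ 0.5546, SE ≈ 0.0923

N = 590; stratum weights W_h = N_h/N.
p̂_st = Σ W_h p̂_h = (350·0.417 + 40·0.400 + 40·0.800 + 160·0.833)/590 = 0.55463
V̂(p̂_st) = Σ W_h² (1 − n_h/N_h) p̂_h(1−p̂_h)/(n_h−1):
  stratum 1: (350/590)²·(1 − 12/350)·0.417·0.583/11 = 0.00751091
  stratum 2: (40/590)²·(1 − 10/40)·0.400·0.600/9 = 9.19276e-05
  stratum 3: (40/590)²·(1 − 10/40)·0.800·0.200/9 = 6.12851e-05
  stratum 4: (160/590)²·(1 − 12/160)·0.833·0.167/11 = 0.000860293
V̂(p̂_st) = 0.00852442; SE = √V̂ = 0.0923278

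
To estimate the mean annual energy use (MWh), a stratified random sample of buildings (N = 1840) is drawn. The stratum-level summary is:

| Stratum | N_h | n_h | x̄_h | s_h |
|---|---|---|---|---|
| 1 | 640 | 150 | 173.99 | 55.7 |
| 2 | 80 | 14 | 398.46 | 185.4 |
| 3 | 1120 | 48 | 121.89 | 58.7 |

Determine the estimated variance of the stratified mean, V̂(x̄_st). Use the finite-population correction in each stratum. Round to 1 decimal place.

V̂(x̄_st) = Σ W_h² (1 − n_h/N_h) s_h²/n_h, with W_h = N_h/N and N = 1840:
  stratum 1: (640/1840)²·(1 − 150/640)·55.7²/150 = 1.91584
  stratum 2: (80/1840)²·(1 − 14/80)·185.4²/14 = 3.82904
  stratum 3: (1120/1840)²·(1 − 48/1120)·58.7²/48 = 25.4573
V̂(x̄_st) = 31.2022

V̂(x̄_st) ≈ 31.2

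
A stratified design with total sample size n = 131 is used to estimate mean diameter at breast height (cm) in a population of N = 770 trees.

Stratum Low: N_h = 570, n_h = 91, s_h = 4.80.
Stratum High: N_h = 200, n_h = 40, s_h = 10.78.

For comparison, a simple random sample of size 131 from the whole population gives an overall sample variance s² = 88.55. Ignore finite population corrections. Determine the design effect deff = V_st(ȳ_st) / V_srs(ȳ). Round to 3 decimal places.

deff ≈ 0.495

V̂(ȳ_st) = Σ W_h² s_h²/n_h, with W_h = N_h/N and N = 770:
  stratum Low: (570/770)²·4.80²/91 = 0.138742
  stratum High: (200/770)²·10.78²/40 = 0.196
V_st = 0.334742
V_srs = s²/n = 88.55/131 = 0.675954
deff = V_st / V_srs = 0.334742/0.675954 = 0.4952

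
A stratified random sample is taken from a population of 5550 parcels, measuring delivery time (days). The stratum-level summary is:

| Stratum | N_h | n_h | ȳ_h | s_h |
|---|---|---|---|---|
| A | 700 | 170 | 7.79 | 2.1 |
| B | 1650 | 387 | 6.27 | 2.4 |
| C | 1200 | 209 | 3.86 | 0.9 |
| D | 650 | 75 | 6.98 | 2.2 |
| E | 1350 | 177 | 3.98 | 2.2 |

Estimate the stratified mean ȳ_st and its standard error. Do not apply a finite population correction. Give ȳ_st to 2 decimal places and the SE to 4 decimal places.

ȳ_st = Σ W_h ȳ_h = (700·7.79 + 1650·6.27 + 1200·3.86 + 650·6.98 + 1350·3.98)/5550 = 5.46676
V̂(ȳ_st) = Σ W_h² s_h²/n_h, with W_h = N_h/N and N = 5550:
  stratum A: (700/5550)²·2.1²/170 = 0.000412667
  stratum B: (1650/5550)²·2.4²/387 = 0.00131551
  stratum C: (1200/5550)²·0.9²/209 = 0.000181182
  stratum D: (650/5550)²·2.2²/75 = 0.000885166
  stratum E: (1350/5550)²·2.2²/177 = 0.00161791
V̂(ȳ_st) = 0.00441243
SE(ȳ_st) = √0.00441243 = 0.0664261

ȳ_st ≈ 5.47, SE ≈ 0.0664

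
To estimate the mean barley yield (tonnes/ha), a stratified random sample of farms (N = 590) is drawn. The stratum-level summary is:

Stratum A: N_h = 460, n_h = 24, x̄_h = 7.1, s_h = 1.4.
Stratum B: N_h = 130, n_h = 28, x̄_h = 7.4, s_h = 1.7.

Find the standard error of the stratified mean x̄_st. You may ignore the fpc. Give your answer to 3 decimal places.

SE(x̄_st) ≈ 0.234

V̂(x̄_st) = Σ W_h² s_h²/n_h, with W_h = N_h/N and N = 590:
  stratum A: (460/590)²·1.4²/24 = 0.0496428
  stratum B: (130/590)²·1.7²/28 = 0.00501098
V̂(x̄_st) = 0.0546538
SE(x̄_st) = √0.0546538 = 0.233782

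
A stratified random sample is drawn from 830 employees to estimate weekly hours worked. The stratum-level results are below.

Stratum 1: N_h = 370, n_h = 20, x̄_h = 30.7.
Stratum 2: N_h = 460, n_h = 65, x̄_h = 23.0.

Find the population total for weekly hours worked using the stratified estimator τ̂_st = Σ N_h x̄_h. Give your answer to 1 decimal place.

τ̂_st ≈ 21939.0

τ̂_st = Σ N_h x̄_h = 370·30.7 + 460·23.0 = 21939.0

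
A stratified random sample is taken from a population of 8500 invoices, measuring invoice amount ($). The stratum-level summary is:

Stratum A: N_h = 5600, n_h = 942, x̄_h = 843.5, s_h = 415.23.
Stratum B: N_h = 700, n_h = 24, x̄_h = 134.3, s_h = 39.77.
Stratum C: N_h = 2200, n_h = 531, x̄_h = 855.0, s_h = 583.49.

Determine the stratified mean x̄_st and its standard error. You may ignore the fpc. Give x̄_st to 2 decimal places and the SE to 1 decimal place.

x̄_st ≈ 788.07, SE ≈ 11.1

x̄_st = Σ W_h x̄_h = (5600·843.5 + 700·134.3 + 2200·855.0)/8500 = 788.07176
V̂(x̄_st) = Σ W_h² s_h²/n_h, with W_h = N_h/N and N = 8500:
  stratum A: (5600/8500)²·415.23²/942 = 79.4447
  stratum B: (700/8500)²·39.77²/24 = 0.446949
  stratum C: (2200/8500)²·583.49²/531 = 42.9516
V̂(x̄_st) = 122.843
SE(x̄_st) = √122.843 = 11.0835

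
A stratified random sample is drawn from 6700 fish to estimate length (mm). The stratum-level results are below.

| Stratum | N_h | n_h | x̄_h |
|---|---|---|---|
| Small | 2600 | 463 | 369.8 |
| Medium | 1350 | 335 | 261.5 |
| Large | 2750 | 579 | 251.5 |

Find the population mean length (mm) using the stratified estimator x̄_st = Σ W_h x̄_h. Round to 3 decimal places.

x̄_st ≈ 299.422

N = Σ N_h = 6700. Stratum weights W_h = N_h/N.
x̄_st = (2600·369.8 + 1350·261.5 + 2750·251.5) / 6700 = 299.42239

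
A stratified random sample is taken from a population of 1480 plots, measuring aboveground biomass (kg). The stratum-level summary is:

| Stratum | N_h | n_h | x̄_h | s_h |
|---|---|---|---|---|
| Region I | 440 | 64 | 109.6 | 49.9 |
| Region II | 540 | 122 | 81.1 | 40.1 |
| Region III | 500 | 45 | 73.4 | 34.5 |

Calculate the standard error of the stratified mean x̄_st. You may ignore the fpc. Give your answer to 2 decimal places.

V̂(x̄_st) = Σ W_h² s_h²/n_h, with W_h = N_h/N and N = 1480:
  stratum Region I: (440/1480)²·49.9²/64 = 3.43877
  stratum Region II: (540/1480)²·40.1²/122 = 1.75466
  stratum Region III: (500/1480)²·34.5²/45 = 3.01886
V̂(x̄_st) = 8.21228
SE(x̄_st) = √8.21228 = 2.86571

SE(x̄_st) ≈ 2.87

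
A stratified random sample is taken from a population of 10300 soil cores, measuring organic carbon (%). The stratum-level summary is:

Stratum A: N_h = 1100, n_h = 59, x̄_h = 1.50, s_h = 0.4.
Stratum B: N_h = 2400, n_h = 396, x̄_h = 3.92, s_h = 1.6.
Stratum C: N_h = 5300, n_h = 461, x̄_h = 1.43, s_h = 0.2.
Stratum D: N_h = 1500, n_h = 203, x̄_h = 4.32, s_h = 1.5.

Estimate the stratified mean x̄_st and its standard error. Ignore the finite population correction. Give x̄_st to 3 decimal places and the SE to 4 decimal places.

x̄_st = Σ W_h x̄_h = (1100·1.50 + 2400·3.92 + 5300·1.43 + 1500·4.32)/10300 = 2.43854
V̂(x̄_st) = Σ W_h² s_h²/n_h, with W_h = N_h/N and N = 10300:
  stratum A: (1100/10300)²·0.4²/59 = 3.09299e-05
  stratum B: (2400/10300)²·1.6²/396 = 0.000350988
  stratum C: (5300/10300)²·0.2²/461 = 2.2974e-05
  stratum D: (1500/10300)²·1.5²/203 = 0.000235069
V̂(x̄_st) = 0.000639961
SE(x̄_st) = √0.000639961 = 0.0252974

x̄_st ≈ 2.439, SE ≈ 0.0253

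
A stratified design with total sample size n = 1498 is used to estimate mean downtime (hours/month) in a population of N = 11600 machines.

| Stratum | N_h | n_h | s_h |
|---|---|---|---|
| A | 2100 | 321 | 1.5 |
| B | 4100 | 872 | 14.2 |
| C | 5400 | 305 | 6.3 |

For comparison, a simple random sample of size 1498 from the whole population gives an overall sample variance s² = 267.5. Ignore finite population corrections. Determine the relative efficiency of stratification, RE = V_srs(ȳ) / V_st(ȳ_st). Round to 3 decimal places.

V̂(ȳ_st) = Σ W_h² s_h²/n_h, with W_h = N_h/N and N = 11600:
  stratum A: (2100/11600)²·1.5²/321 = 0.000229721
  stratum B: (4100/11600)²·14.2²/872 = 0.0288876
  stratum C: (5400/11600)²·6.3²/305 = 0.0282002
V_st = 0.0573176
V_srs = s²/n = 267.5/1498 = 0.178571
Relative efficiency = V_srs / V_st = 0.178571/0.0573176 = 3.1155

RE ≈ 3.115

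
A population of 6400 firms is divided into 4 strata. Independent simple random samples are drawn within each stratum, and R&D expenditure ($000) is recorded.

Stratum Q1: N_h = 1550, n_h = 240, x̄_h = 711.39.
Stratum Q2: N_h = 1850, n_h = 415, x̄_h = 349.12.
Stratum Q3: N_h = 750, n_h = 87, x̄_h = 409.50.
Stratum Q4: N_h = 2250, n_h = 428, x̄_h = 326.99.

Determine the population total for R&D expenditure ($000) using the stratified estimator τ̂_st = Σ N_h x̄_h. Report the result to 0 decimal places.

τ̂_st ≈ 2791379

τ̂_st = Σ N_h x̄_h = 1550·711.39 + 1850·349.12 + 750·409.50 + 2250·326.99 = 2791379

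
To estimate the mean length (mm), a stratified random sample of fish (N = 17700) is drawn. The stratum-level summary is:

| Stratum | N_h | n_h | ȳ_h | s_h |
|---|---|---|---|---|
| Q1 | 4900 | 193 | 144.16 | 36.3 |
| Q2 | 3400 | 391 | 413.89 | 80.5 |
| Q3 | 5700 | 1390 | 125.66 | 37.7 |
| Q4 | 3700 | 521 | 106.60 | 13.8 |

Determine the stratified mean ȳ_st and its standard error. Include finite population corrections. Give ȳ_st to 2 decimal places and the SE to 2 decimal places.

ȳ_st ≈ 182.16, SE ≈ 1.07

ȳ_st = Σ W_h ȳ_h = (4900·144.16 + 3400·413.89 + 5700·125.66 + 3700·106.60)/17700 = 182.16339
V̂(ȳ_st) = Σ W_h² (1 − n_h/N_h) s_h²/n_h, with W_h = N_h/N and N = 17700:
  stratum Q1: (4900/17700)²·(1 − 193/4900)·36.3²/193 = 0.502631
  stratum Q2: (3400/17700)²·(1 − 391/3400)·80.5²/391 = 0.541215
  stratum Q3: (5700/17700)²·(1 − 1390/5700)·37.7²/1390 = 0.0801814
  stratum Q4: (3700/17700)²·(1 − 521/3700)·13.8²/521 = 0.0137235
V̂(ȳ_st) = 1.13775
SE(ȳ_st) = √1.13775 = 1.06665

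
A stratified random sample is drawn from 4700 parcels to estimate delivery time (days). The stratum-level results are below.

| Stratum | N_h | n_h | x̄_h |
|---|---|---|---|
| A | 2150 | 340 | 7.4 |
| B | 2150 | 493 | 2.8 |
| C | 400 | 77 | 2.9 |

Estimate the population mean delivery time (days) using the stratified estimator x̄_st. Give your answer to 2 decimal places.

x̄_st ≈ 4.91

N = Σ N_h = 4700. Stratum weights W_h = N_h/N.
x̄_st = (2150·7.4 + 2150·2.8 + 400·2.9) / 4700 = 4.9128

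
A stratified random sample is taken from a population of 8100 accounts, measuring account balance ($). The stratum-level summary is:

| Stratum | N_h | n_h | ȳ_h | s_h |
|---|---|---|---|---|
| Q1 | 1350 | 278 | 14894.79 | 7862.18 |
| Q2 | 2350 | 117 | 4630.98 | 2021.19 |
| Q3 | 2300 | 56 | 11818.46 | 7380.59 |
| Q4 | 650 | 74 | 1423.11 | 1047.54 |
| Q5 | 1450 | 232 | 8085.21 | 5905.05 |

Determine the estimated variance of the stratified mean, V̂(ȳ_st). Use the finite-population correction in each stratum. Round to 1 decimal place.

V̂(ȳ_st) = Σ W_h² (1 − n_h/N_h) s_h²/n_h, with W_h = N_h/N and N = 8100:
  stratum Q1: (1350/8100)²·(1 − 278/1350)·7862.18²/278 = 4904.56
  stratum Q2: (2350/8100)²·(1 − 117/2350)·2021.19²/117 = 2792.64
  stratum Q3: (2300/8100)²·(1 − 56/2300)·7380.59²/56 = 76520
  stratum Q4: (650/8100)²·(1 − 74/650)·1047.54²/74 = 84.6204
  stratum Q5: (1450/8100)²·(1 − 232/1450)·5905.05²/232 = 4045.8
V̂(ȳ_st) = 88347.6

V̂(ȳ_st) ≈ 88347.6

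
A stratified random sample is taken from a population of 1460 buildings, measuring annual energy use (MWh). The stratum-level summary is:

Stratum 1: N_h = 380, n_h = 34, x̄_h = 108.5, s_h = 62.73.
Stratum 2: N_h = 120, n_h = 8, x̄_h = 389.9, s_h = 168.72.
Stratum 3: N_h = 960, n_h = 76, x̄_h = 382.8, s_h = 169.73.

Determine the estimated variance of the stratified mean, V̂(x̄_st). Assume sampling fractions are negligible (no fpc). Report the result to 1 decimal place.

V̂(x̄_st) = Σ W_h² s_h²/n_h, with W_h = N_h/N and N = 1460:
  stratum 1: (380/1460)²·62.73²/34 = 7.84031
  stratum 2: (120/1460)²·168.72²/8 = 24.0381
  stratum 3: (960/1460)²·169.73²/76 = 163.885
V̂(x̄_st) = 195.764

V̂(x̄_st) ≈ 195.8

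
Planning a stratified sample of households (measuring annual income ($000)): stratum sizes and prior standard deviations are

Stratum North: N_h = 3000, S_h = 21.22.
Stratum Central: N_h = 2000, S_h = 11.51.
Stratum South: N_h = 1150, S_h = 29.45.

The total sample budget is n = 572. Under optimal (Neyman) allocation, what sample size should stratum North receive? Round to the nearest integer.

302

Neyman allocation: n_h = n · N_h S_h / Σ N_i S_i, with n = 572.
  stratum North: N_h·S_h = 3000·21.22 = 63660.00
  stratum Central: N_h·S_h = 2000·11.51 = 23020.00
  stratum South: N_h·S_h = 1150·29.45 = 33867.50
Σ N_h S_h = 120547.50
n for stratum North = 572·63660.00/120547.50 = 302.068 → 302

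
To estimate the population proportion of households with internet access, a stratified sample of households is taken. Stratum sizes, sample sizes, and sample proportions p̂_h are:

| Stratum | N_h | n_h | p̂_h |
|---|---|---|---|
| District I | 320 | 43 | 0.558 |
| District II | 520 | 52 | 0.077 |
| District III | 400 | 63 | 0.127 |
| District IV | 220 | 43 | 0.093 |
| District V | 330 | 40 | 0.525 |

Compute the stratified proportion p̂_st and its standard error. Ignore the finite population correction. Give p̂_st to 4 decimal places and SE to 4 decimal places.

N = 1790; stratum weights W_h = N_h/N.
p̂_st = Σ W_h p̂_h = (320·0.558 + 520·0.077 + 400·0.127 + 220·0.093 + 330·0.525)/1790 = 0.25872
V̂(p̂_st) = Σ W_h² p̂_h(1−p̂_h)/(n_h−1):
  stratum District I: (320/1790)²·0.558·0.442/42 = 0.000187673
  stratum District II: (520/1790)²·0.077·0.923/51 = 0.000117604
  stratum District III: (400/1790)²·0.127·0.873/62 = 8.92977e-05
  stratum District IV: (220/1790)²·0.093·0.907/42 = 3.03375e-05
  stratum District V: (330/1790)²·0.525·0.475/39 = 0.000217325
V̂(p̂_st) = 0.000642237; SE = √V̂ = 0.0253424

p̂_st ≈ 0.2587, SE ≈ 0.0253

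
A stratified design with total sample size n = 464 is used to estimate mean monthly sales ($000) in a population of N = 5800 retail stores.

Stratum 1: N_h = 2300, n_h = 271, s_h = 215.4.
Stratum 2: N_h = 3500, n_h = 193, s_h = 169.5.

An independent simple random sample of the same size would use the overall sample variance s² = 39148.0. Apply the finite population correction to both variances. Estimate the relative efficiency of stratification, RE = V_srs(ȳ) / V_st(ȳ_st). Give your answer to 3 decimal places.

V̂(ȳ_st) = Σ W_h² (1 − n_h/N_h) s_h²/n_h, with W_h = N_h/N and N = 5800:
  stratum 1: (2300/5800)²·(1 − 271/2300)·215.4²/271 = 23.7507
  stratum 2: (3500/5800)²·(1 − 193/3500)·169.5²/193 = 51.2187
V_st = 74.9694
V_srs = (1 − 464/5800)·39148.0/464 = 77.621
Relative efficiency = V_srs / V_st = 77.621/74.9694 = 1.0354

RE ≈ 1.035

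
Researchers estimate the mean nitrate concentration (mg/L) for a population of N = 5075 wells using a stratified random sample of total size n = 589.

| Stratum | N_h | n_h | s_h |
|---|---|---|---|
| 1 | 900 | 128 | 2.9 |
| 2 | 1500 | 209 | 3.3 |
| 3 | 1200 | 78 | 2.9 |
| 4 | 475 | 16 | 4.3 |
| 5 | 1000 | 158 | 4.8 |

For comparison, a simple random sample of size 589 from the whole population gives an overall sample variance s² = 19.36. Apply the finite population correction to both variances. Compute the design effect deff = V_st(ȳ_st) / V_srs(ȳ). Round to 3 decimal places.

V̂(ȳ_st) = Σ W_h² (1 − n_h/N_h) s_h²/n_h, with W_h = N_h/N and N = 5075:
  stratum 1: (900/5075)²·(1 − 128/900)·2.9²/128 = 0.00177245
  stratum 2: (1500/5075)²·(1 − 209/1500)·3.3²/209 = 0.00391766
  stratum 3: (1200/5075)²·(1 − 78/1200)·2.9²/78 = 0.00563642
  stratum 4: (475/5075)²·(1 − 16/475)·4.3²/16 = 0.00978253
  stratum 5: (1000/5075)²·(1 − 158/1000)·4.8²/158 = 0.00476722
V_st = 0.0258763
V_srs = (1 − 589/5075)·19.36/589 = 0.0290545
deff = V_st / V_srs = 0.0258763/0.0290545 = 0.8906

deff ≈ 0.891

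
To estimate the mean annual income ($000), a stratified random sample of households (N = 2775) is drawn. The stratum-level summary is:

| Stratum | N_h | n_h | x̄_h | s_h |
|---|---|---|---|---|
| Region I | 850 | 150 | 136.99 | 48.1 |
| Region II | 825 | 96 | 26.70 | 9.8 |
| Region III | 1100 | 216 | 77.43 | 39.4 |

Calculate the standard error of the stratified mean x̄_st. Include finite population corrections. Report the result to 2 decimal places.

V̂(x̄_st) = Σ W_h² (1 − n_h/N_h) s_h²/n_h, with W_h = N_h/N and N = 2775:
  stratum Region I: (850/2775)²·(1 − 150/850)·48.1²/150 = 1.19176
  stratum Region II: (825/2775)²·(1 − 96/825)·9.8²/96 = 0.0781333
  stratum Region III: (1100/2775)²·(1 − 216/1100)·39.4²/216 = 0.907523
V̂(x̄_st) = 2.17742
SE(x̄_st) = √2.17742 = 1.47561

SE(x̄_st) ≈ 1.48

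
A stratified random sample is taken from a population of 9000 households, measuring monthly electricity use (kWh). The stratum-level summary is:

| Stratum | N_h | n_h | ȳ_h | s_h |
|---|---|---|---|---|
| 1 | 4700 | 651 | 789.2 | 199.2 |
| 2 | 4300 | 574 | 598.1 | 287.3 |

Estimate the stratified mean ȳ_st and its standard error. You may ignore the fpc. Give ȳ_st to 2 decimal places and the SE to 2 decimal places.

ȳ_st ≈ 697.90, SE ≈ 7.03

ȳ_st = Σ W_h ȳ_h = (4700·789.2 + 4300·598.1)/9000 = 697.89667
V̂(ȳ_st) = Σ W_h² s_h²/n_h, with W_h = N_h/N and N = 9000:
  stratum 1: (4700/9000)²·199.2²/651 = 16.623
  stratum 2: (4300/9000)²·287.3²/574 = 32.8255
V̂(ȳ_st) = 49.4485
SE(ȳ_st) = √49.4485 = 7.03196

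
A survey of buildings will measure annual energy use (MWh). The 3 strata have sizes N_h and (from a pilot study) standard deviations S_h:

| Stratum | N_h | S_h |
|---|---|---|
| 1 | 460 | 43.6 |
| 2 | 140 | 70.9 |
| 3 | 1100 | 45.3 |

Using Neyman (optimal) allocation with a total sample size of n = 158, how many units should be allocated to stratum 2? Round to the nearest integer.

20

Neyman allocation: n_h = n · N_h S_h / Σ N_i S_i, with n = 158.
  stratum 1: N_h·S_h = 460·43.6 = 20056.00
  stratum 2: N_h·S_h = 140·70.9 = 9926.00
  stratum 3: N_h·S_h = 1100·45.3 = 49830.00
Σ N_h S_h = 79812.00
n for stratum 2 = 158·9926.00/79812.00 = 19.650 → 20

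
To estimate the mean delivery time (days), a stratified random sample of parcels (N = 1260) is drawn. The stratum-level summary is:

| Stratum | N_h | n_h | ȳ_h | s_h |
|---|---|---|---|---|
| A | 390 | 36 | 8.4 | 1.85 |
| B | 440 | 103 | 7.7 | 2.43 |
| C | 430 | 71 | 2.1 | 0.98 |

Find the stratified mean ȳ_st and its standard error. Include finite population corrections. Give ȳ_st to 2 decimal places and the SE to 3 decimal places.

ȳ_st = Σ W_h ȳ_h = (390·8.4 + 440·7.7 + 430·2.1)/1260 = 6.00556
V̂(ȳ_st) = Σ W_h² (1 − n_h/N_h) s_h²/n_h, with W_h = N_h/N and N = 1260:
  stratum A: (390/1260)²·(1 − 36/390)·1.85²/36 = 0.00826738
  stratum B: (440/1260)²·(1 − 103/440)·2.43²/103 = 0.00535447
  stratum C: (430/1260)²·(1 − 71/430)·0.98²/71 = 0.00131527
V̂(ȳ_st) = 0.0149371
SE(ȳ_st) = √0.0149371 = 0.122218

ȳ_st ≈ 6.01, SE ≈ 0.122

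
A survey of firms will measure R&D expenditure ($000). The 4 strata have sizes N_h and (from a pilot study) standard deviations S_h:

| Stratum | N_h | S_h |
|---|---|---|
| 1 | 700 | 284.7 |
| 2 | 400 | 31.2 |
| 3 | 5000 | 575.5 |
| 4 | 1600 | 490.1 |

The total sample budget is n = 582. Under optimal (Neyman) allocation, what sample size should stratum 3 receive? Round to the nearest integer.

432

Neyman allocation: n_h = n · N_h S_h / Σ N_i S_i, with n = 582.
  stratum 1: N_h·S_h = 700·284.7 = 199290.00
  stratum 2: N_h·S_h = 400·31.2 = 12480.00
  stratum 3: N_h·S_h = 5000·575.5 = 2877500.00
  stratum 4: N_h·S_h = 1600·490.1 = 784160.00
Σ N_h S_h = 3873430.00
n for stratum 3 = 582·2877500.00/3873430.00 = 432.357 → 432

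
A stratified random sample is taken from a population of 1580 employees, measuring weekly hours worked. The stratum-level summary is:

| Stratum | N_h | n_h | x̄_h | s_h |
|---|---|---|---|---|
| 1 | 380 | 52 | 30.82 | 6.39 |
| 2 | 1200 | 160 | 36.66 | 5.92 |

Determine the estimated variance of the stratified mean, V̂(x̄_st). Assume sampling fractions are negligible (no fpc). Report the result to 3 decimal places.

V̂(x̄_st) ≈ 0.172

V̂(x̄_st) = Σ W_h² s_h²/n_h, with W_h = N_h/N and N = 1580:
  stratum 1: (380/1580)²·6.39²/52 = 0.0454204
  stratum 2: (1200/1580)²·5.92²/160 = 0.126349
V̂(x̄_st) = 0.171769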